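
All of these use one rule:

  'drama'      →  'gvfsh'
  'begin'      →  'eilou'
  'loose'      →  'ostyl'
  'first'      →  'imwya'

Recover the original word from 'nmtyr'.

Letter i (0-indexed) is shifted by i+3, so successive shifts are 3, 4, 5, ….
Decoding nmtyr: n−3=k, m−4=i, t−5=o, y−6=s, r−7=k.

kiosk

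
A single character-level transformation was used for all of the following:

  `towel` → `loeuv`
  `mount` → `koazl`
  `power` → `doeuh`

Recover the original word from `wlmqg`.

t(19)→l(11) and o(14)→o(14) fit y≡15x+12 (mod 26); the inverse of 15 mod 26 is 7. Each letter's alphabet position (a=0..z=25) is mapped through 15·x+12 mod 26 — an affine cipher.
Undoing it on wlmqg: w(22)→7·(22−12)≡18=s; l(11)→7·(11−12)≡19=t; m(12)→7·(12−12)≡0=a; q(16)→7·(16−12)≡2=c; g(6)→7·(6−12)≡10=k (all mod 26).

stack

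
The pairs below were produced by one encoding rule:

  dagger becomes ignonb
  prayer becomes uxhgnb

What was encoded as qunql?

In dagger: d→i is +5, a→g is +6, g→n is +7, g→o is +8 — the shift increases by 1 each position. The shift increases by 1 at each position, starting from +5: 5, 6, 7, ….
Decoding qunql: q−5=l, u−6=o, n−7=g, q−8=i, l−9=c.

logic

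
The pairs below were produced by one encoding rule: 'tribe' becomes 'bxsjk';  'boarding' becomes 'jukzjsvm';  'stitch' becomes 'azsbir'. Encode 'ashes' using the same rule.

iyrmy

Shifts by position in tribe: pos 0: t→b (+8), pos 1: r→x (+6), pos 2: i→s (+10), pos 3: b→j (+8), pos 4: e→k (+6) — repeating every 3. A repeating key of period 3 is used — shifts +8, +6, +10 over and over.
Applying it to ashes: a+8=i, s+6=y, h+10=r, e+8=m, s+6=y.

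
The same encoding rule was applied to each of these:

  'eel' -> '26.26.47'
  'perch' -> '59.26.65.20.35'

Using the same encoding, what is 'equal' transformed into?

26.62.74.14.47

The formula is n = 3×(alphabet index, a=1) + 11.
Applying it to equal: e=5→26, q=17→62, u=21→74, a=1→14, l=12→47.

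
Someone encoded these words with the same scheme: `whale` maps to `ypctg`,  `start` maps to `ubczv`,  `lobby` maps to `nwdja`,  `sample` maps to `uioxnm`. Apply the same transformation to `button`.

Shifts by position in whale: pos 0: w→y (+2), pos 1: h→p (+8), pos 2: a→c (+2), pos 3: l→t (+8) — repeating every 2. A repeating key of period 2 is used — shifts +2, +8 over and over.
Applying it to button: b+2=d, u+8=c, t+2=v, t+8=b, o+2=q, n+8=v.

dcvbqv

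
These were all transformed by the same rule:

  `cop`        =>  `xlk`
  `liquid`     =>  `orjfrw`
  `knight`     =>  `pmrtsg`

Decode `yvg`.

Each pair mirrors across the alphabet (c↔x, o↔l, p↔k): positions sum to 25. Letters are reflected about the middle of the alphabet (position → 25−position): Atbash.
Reversing it on yvg: y↔b, v↔e, g↔t.

bet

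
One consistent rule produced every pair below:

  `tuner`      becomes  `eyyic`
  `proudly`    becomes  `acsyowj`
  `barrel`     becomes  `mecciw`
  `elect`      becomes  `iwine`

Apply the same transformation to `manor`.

xeysc

The shift depends on letter class: consonant t→e is +11, but vowel u→y is +4. Two shifts are in play — +4 for a/e/i/o/u, +11 for every other letter.
For manor: m(cons)+11=x, a(vowel)+4=e, n(cons)+11=y, o(vowel)+4=s, r(cons)+11=c.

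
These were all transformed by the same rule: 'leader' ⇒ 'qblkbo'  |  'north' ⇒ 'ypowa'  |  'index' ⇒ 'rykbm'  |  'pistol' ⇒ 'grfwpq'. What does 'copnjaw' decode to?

brought

l(11)→q(16) and e(4)→b(1) fit y≡17x+11 (mod 26); the inverse of 17 mod 26 is 23. Each letter's alphabet position (a=0..z=25) is mapped through 17·x+11 mod 26 — an affine cipher.
Undoing it on copnjaw: c(2)→23·(2−11)≡1=b; o(14)→23·(14−11)≡17=r; p(15)→23·(15−11)≡14=o; n(13)→23·(13−11)≡20=u; j(9)→23·(9−11)≡6=g; a(0)→23·(0−11)≡7=h; w(22)→23·(22−11)≡19=t (all mod 26).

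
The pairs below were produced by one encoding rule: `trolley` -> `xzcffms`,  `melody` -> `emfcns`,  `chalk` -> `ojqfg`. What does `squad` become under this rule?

t(19)→x(23) and r(17)→z(25) fit y≡25x+16 (mod 26); the inverse of 25 mod 26 is 25. This is an affine cipher: with a=0,…,z=25, each position x becomes (25x+16) mod 26.
For squad: s(18)→25·18+16≡24=y; q(16)→25·16+16≡0=a; u(20)→25·20+16≡22=w; a(0)→25·0+16≡16=q; d(3)→25·3+16≡13=n (all mod 26).

yawqn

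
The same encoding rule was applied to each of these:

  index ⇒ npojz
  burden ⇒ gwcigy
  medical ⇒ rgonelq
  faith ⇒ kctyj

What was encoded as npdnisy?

Shifts by position in index: pos 0: i→n (+5), pos 1: n→p (+2), pos 2: d→o (+11), pos 3: e→j (+5), pos 4: x→z (+2) — repeating every 3. A repeating key of period 3 is used — shifts +5, +2, +11 over and over.
Undoing it on npdnisy: n−5=i, p−2=n, d−11=s, n−5=i, i−2=g, s−11=h, y−5=t.

insight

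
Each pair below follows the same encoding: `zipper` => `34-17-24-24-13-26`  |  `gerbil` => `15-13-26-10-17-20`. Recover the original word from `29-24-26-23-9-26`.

uproar

Letters become their 1-based position plus 8 (so a→9, b→10, …).
Undoing it on 29-24-26-23-9-26: 29→(29−8)÷1=21=u, 24→(24−8)÷1=16=p, 26→(26−8)÷1=18=r, 23→(23−8)÷1=15=o, 9→(9−8)÷1=1=a, 26→(26−8)÷1=18=r.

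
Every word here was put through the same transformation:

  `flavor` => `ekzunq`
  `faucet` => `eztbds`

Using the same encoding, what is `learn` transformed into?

Compare letters: f→e is +25, l→k is +25, a→z is +25 — a constant shift. Every letter moves 25 places later in the alphabet, wrapping around z→a.
On learn: l+25=k, e+25=d, a+25=z, r+25=q, n+25=m.

kdzqm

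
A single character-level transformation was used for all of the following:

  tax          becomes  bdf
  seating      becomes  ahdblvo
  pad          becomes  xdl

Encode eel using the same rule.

The rule splits by letter class: vowels +3, consonants +8.
For eel: e(vowel)+3=h, e(vowel)+3=h, l(cons)+8=t.

hht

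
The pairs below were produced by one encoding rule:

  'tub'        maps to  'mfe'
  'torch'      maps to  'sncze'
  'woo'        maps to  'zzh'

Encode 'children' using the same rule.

ypcowtsn

The output letters match the input read backwards, each shifted +11: tub reversed is but. Two steps: reverse the string, then apply a Caesar shift of +11.
For children: reverse → nerdlihc; then shift: n+11=y, e+11=p, r+11=c, d+11=o, l+11=w, i+11=t, h+11=s, c+11=n.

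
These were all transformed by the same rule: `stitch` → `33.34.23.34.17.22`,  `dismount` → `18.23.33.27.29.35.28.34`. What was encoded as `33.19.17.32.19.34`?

secret

s is letter #19 and maps to 33: an offset of 14. Each letter is replaced by its alphabet position (a=1..z=26) + 14.
Undoing it on 33.19.17.32.19.34: 33→(33−14)÷1=19=s, 19→(19−14)÷1=5=e, 17→(17−14)÷1=3=c, 32→(32−14)÷1=18=r, 19→(19−14)÷1=5=e, 34→(34−14)÷1=20=t.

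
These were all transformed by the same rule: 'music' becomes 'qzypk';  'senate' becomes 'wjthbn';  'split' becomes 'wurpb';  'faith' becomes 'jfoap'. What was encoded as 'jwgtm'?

Letter i (0-indexed) is shifted by i+4, so successive shifts are 4, 5, 6, ….
Undoing it on jwgtm: j−4=f, w−5=r, g−6=a, t−7=m, m−8=e.

frame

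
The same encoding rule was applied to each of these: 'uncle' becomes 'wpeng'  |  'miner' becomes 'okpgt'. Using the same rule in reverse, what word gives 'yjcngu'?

Compare letters: u→w is +2, n→p is +2, c→e is +2 — a constant shift. This is a Caesar cipher with shift 2.
Undoing it on yjcngu: y−2=w, j−2=h, c−2=a, n−2=l, g−2=e, u−2=s.

whales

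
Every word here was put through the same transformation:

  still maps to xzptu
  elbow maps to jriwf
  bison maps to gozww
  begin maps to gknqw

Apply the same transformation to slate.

Each letter shifts forward by (position + 5), i.e. 5, 6, 7, … — the shift grows by one for each successive letter.
On slate: s+5=x, l+6=r, a+7=h, t+8=b, e+9=n.

xrhbn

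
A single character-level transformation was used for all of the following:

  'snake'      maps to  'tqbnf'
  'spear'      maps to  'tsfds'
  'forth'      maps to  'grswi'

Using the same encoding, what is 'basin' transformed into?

cdtlo

A repeating key of period 2 is used — shifts +1, +3 over and over.
For basin: b+1=c, a+3=d, s+1=t, i+3=l, n+1=o.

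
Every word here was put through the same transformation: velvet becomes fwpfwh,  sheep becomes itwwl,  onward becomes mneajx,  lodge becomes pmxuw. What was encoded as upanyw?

glance

Treating letters as 0–25, the rule is x ↦ 25x + 0 (mod 26).
Reversing it on upanyw: u(20)→25·(20−0)≡6=g; p(15)→25·(15−0)≡11=l; a(0)→25·(0−0)≡0=a; n(13)→25·(13−0)≡13=n; y(24)→25·(24−0)≡2=c; w(22)→25·(22−0)≡4=e (all mod 26).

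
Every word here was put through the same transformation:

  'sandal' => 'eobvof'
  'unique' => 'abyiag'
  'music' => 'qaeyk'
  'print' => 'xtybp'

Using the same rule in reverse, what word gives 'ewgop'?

s(18)→e(4) and a(0)→o(14) fit y≡11x+14 (mod 26); the inverse of 11 mod 26 is 19. Treating letters as 0–25, the rule is x ↦ 11x + 14 (mod 26).
Undoing it on ewgop: e(4)→19·(4−14)≡18=s; w(22)→19·(22−14)≡22=w; g(6)→19·(6−14)≡4=e; o(14)→19·(14−14)≡0=a; p(15)→19·(15−14)≡19=t (all mod 26).

sweat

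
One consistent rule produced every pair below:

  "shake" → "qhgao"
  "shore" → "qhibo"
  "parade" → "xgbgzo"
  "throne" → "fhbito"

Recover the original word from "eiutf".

s(18)→q(16) and h(7)→h(7) fit y≡15x+6 (mod 26); the inverse of 15 mod 26 is 7. Each letter's alphabet position (a=0..z=25) is mapped through 15·x+6 mod 26 — an affine cipher.
Undoing it on eiutf: e(4)→7·(4−6)≡12=m; i(8)→7·(8−6)≡14=o; u(20)→7·(20−6)≡20=u; t(19)→7·(19−6)≡13=n; f(5)→7·(5−6)≡19=t (all mod 26).

mount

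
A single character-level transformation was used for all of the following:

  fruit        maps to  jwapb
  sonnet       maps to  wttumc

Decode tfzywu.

patrol

In fruit: f→j is +4, r→w is +5, u→a is +6, i→p is +7 — the shift increases by 1 each position. Each letter shifts forward by (position + 4), i.e. 4, 5, 6, … — the shift grows by one for each successive letter.
Decoding tfzywu: t−4=p, f−5=a, z−6=t, y−7=r, w−8=o, u−9=l.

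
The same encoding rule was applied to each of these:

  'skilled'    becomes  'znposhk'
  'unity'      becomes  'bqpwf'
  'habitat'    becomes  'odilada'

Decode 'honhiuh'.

algebra

It's a Vigenère-style cipher with numeric key [7,3]: position i shifts by key[i mod 2].
Decoding honhiuh: h−7=a, o−3=l, n−7=g, h−3=e, i−7=b, u−3=r, h−7=a.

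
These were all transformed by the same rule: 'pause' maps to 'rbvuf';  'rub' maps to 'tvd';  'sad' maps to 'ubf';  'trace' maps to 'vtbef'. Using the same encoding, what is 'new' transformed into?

pfy

The shift depends on letter class: consonant p→r is +2, but vowel a→b is +1. Vowels shift forward by 1 and consonants shift forward by 2.
Applying it to new: n(cons)+2=p, e(vowel)+1=f, w(cons)+2=y.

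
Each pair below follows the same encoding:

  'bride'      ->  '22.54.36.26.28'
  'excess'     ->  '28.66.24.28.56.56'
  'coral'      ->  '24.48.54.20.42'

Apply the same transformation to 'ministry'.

b(#2)→22 and r(#18)→54: differences scale by 2, so n = 2·pos + 18. Each letter becomes 2×(its alphabet position, a=1..z=26) + 18.
For ministry: m=13→44, i=9→36, n=14→46, i=9→36, s=19→56, t=20→58, r=18→54, y=25→68.

44.36.46.36.56.58.54.68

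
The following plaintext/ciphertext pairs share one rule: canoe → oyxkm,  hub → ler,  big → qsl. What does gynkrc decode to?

The word is reversed, then every letter is shifted forward by 10.
Reversing it on gynkrc: shift back: g−10=w, y−10=o, n−10=d, k−10=a, r−10=h, c−10=s → wodahs; then reverse → shadow.

shadow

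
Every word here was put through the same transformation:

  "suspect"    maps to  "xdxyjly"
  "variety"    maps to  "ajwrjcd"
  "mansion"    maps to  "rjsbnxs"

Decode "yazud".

Shifts by position in suspect: pos 0: s→x (+5), pos 1: u→d (+9), pos 2: s→x (+5), pos 3: p→y (+9) — repeating every 2. The shifts repeat in a cycle of length 2: positions 0,1,… shift by +5, +9, then the pattern repeats.
Decoding yazud: y−5=t, a−9=r, z−5=u, u−9=l, d−5=y.

truly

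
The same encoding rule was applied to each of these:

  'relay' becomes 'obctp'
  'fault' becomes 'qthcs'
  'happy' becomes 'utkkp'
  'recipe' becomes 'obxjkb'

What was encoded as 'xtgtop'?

r(17)→o(14) and e(4)→b(1) fit y≡15x+19 (mod 26); the inverse of 15 mod 26 is 7. Treating letters as 0–25, the rule is x ↦ 15x + 19 (mod 26).
Decoding xtgtop: x(23)→7·(23−19)≡2=c; t(19)→7·(19−19)≡0=a; g(6)→7·(6−19)≡13=n; t(19)→7·(19−19)≡0=a; o(14)→7·(14−19)≡17=r; p(15)→7·(15−19)≡24=y (all mod 26).

canary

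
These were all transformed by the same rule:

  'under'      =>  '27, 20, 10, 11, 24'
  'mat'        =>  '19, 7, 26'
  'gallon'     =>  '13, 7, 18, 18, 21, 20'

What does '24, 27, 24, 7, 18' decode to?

u is letter #21 and maps to 27: an offset of 6. The number is (letter's place in the alphabet, a=1) + 6.
Decoding 24, 27, 24, 7, 18: 24→(24−6)÷1=18=r, 27→(27−6)÷1=21=u, 24→(24−6)÷1=18=r, 7→(7−6)÷1=1=a, 18→(18−6)÷1=12=l.

rural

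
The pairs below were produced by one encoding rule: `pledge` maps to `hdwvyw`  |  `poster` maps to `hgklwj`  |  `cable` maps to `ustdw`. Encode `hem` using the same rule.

zwe

Compare letters: p→h is +18, l→d is +18, e→w is +18 — a constant shift. Every letter moves 18 places later in the alphabet, wrapping around z→a.
Applying it to hem: h+18=z, e+18=w, m+18=e.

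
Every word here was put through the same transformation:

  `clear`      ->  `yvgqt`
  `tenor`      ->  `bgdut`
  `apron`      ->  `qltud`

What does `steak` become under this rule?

kbgqe

c(2)→y(24) and l(11)→v(21) fit y≡17x+16 (mod 26); the inverse of 17 mod 26 is 23. This is an affine cipher: with a=0,…,z=25, each position x becomes (17x+16) mod 26.
For steak: s(18)→17·18+16≡10=k; t(19)→17·19+16≡1=b; e(4)→17·4+16≡6=g; a(0)→17·0+16≡16=q; k(10)→17·10+16≡4=e (all mod 26).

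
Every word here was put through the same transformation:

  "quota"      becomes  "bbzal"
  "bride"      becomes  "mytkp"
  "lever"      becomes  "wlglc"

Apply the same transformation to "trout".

eyzbe

Shifts by position in quota: pos 0: q→b (+11), pos 1: u→b (+7), pos 2: o→z (+11), pos 3: t→a (+7) — repeating every 2. The shifts repeat in a cycle of length 2: positions 0,1,… shift by +11, +7, then the pattern repeats.
For trout: t+11=e, r+7=y, o+11=z, u+7=b, t+11=e.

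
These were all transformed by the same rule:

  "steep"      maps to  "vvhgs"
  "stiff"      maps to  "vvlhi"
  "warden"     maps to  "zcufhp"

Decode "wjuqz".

It's a Vigenère-style cipher with numeric key [3,2]: position i shifts by key[i mod 2].
Undoing it on wjuqz: w−3=t, j−2=h, u−3=r, q−2=o, z−3=w.

throw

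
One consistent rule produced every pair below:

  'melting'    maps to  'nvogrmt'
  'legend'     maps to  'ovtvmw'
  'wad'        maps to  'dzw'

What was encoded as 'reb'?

ivy

Each pair mirrors across the alphabet (m↔n, e↔v, l↔o): positions sum to 25. Each letter is replaced by its mirror in the alphabet: a↔z, b↔y, c↔x, and so on (the Atbash cipher).
Reversing it on reb: r↔i, e↔v, b↔y.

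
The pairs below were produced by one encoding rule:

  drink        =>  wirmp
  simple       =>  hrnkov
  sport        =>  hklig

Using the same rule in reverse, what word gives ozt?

Each pair mirrors across the alphabet (d↔w, r↔i, i↔r): positions sum to 25. Each letter is replaced by its mirror in the alphabet: a↔z, b↔y, c↔x, and so on (the Atbash cipher).
Undoing it on ozt: o↔l, z↔a, t↔g.

lag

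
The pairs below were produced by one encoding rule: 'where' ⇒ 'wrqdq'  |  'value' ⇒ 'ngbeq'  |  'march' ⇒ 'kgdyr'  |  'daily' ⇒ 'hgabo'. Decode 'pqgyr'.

w(22)→w(22) and h(7)→r(17) fit y≡9x+6 (mod 26); the inverse of 9 mod 26 is 3. Each letter's alphabet position (a=0..z=25) is mapped through 9·x+6 mod 26 — an affine cipher.
Decoding pqgyr: p(15)→3·(15−6)≡1=b; q(16)→3·(16−6)≡4=e; g(6)→3·(6−6)≡0=a; y(24)→3·(24−6)≡2=c; r(17)→3·(17−6)≡7=h (all mod 26).

beach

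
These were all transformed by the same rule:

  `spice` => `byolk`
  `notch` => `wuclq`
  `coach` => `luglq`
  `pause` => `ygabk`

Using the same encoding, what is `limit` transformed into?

uovoc

The shift depends on letter class: consonant s→b is +9, but vowel i→o is +6. The rule splits by letter class: vowels +6, consonants +9.
For limit: l(cons)+9=u, i(vowel)+6=o, m(cons)+9=v, i(vowel)+6=o, t(cons)+9=c.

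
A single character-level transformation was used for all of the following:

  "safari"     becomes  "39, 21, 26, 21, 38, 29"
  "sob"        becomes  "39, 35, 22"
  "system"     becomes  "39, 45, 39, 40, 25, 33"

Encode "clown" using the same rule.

23, 32, 35, 43, 34

Letters become their 1-based position plus 20 (so a→21, b→22, …).
Applying it to clown: c=3→23, l=12→32, o=15→35, w=23→43, n=14→34.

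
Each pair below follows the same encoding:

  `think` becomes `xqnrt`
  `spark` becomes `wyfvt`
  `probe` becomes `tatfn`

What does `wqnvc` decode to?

shirt

Shifts by position in think: pos 0: t→x (+4), pos 1: h→q (+9), pos 2: i→n (+5), pos 3: n→r (+4), pos 4: k→t (+9) — repeating every 3. The shifts repeat in a cycle of length 3: positions 0,1,… shift by +4, +9, +5, then the pattern repeats.
Undoing it on wqnvc: w−4=s, q−9=h, n−5=i, v−4=r, c−9=t.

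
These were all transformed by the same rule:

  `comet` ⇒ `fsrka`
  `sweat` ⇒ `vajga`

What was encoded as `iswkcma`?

Each letter shifts forward by (position + 3), i.e. 3, 4, 5, … — the shift grows by one for each successive letter.
Reversing it on iswkcma: i−3=f, s−4=o, w−5=r, k−6=e, c−7=v, m−8=e, a−9=r.

forever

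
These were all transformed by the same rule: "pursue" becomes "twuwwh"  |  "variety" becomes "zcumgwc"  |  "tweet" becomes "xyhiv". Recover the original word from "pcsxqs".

laptop

The shifts repeat in a cycle of length 3: positions 0,1,… shift by +4, +2, +3, then the pattern repeats.
Decoding pcsxqs: p−4=l, c−2=a, s−3=p, x−4=t, q−2=o, s−3=p.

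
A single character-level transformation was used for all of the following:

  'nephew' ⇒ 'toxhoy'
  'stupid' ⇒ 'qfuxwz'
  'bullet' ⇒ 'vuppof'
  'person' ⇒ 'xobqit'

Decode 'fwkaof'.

ticket

Each letter's alphabet position (a=0..z=25) is mapped through 15·x+6 mod 26 — an affine cipher.
Undoing it on fwkaof: f(5)→7·(5−6)≡19=t; w(22)→7·(22−6)≡8=i; k(10)→7·(10−6)≡2=c; a(0)→7·(0−6)≡10=k; o(14)→7·(14−6)≡4=e; f(5)→7·(5−6)≡19=t (all mod 26).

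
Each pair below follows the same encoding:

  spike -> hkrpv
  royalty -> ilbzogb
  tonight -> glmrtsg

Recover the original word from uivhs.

fresh

Each pair mirrors across the alphabet (s↔h, p↔k, i↔r): positions sum to 25. Letters are reflected about the middle of the alphabet (position → 25−position): Atbash.
Decoding uivhs: u↔f, i↔r, v↔e, h↔s, s↔h.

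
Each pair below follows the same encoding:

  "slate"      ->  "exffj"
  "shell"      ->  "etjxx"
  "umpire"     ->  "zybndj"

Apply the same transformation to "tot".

ftf

The shift depends on letter class: consonant s→e is +12, but vowel a→f is +5. Vowels shift forward by 5 and consonants shift forward by 12.
On tot: t(cons)+12=f, o(vowel)+5=t, t(cons)+12=f.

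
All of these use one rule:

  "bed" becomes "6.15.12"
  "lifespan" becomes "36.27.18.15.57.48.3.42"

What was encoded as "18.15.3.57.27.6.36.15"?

feasible

With a=1..z=26, the number is 3·pos.
Decoding 18.15.3.57.27.6.36.15: 18→(18−0)÷3=6=f, 15→(15−0)÷3=5=e, 3→(3−0)÷3=1=a, 57→(57−0)÷3=19=s, 27→(27−0)÷3=9=i, 6→(6−0)÷3=2=b, 36→(36−0)÷3=12=l, 15→(15−0)÷3=5=e.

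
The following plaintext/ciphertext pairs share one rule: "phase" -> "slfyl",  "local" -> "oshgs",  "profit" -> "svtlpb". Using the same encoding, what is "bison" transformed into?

In phase: p→s is +3, h→l is +4, a→f is +5, s→y is +6 — the shift increases by 1 each position. The shift increases by 1 at each position, starting from +3: 3, 4, 5, ….
On bison: b+3=e, i+4=m, s+5=x, o+6=u, n+7=u.

emxuu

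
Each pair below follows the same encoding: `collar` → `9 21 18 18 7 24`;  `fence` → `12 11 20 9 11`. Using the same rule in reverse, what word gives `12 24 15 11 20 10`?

friend

c is letter #3 and maps to 9: an offset of 6. Each letter is replaced by its alphabet position (a=1..z=26) + 6.
Decoding 12 24 15 11 20 10: 12→(12−6)÷1=6=f, 24→(24−6)÷1=18=r, 15→(15−6)÷1=9=i, 11→(11−6)÷1=5=e, 20→(20−6)÷1=14=n, 10→(10−6)÷1=4=d.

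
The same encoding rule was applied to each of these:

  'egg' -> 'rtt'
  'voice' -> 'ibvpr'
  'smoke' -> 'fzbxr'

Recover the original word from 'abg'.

Compare letters: e→r is +13, g→t is +13, g→t is +13 — a constant shift. It's a constant shift of +13 (ROT13).
Reversing it on abg: a−13=n, b−13=o, g−13=t.

not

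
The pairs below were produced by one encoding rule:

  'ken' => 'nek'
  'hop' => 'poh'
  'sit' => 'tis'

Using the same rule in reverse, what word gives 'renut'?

tuner

The output letters match the input read backwards: ken reversed is nek. The word is simply reversed.
Reversing it on renut: then reverse → tuner.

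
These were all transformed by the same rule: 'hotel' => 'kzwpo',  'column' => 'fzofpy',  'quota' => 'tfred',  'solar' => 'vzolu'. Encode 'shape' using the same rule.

Shifts by position in hotel: pos 0: h→k (+3), pos 1: o→z (+11), pos 2: t→w (+3), pos 3: e→p (+11) — repeating every 2. The shifts repeat in a cycle of length 2: positions 0,1,… shift by +3, +11, then the pattern repeats.
On shape: s+3=v, h+11=s, a+3=d, p+11=a, e+3=h.

vsdah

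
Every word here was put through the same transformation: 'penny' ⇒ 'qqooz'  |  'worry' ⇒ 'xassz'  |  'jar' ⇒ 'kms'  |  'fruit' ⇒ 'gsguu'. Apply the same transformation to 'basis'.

cmtut

Two shifts are in play — +12 for a/e/i/o/u, +1 for every other letter.
On basis: b(cons)+1=c, a(vowel)+12=m, s(cons)+1=t, i(vowel)+12=u, s(cons)+1=t.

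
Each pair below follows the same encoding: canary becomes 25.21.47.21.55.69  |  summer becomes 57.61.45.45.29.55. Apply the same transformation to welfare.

65.29.43.31.21.55.29

c(#3)→25 and a(#1)→21: differences scale by 2, so n = 2·pos + 19. The formula is n = 2×(alphabet index, a=1) + 19.
For welfare: w=23→65, e=5→29, l=12→43, f=6→31, a=1→21, r=18→55, e=5→29.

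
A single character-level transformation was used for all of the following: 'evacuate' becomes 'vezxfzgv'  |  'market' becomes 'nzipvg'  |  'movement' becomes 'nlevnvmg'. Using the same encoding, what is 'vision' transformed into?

erhrlm

Letters are reflected about the middle of the alphabet (position → 25−position): Atbash.
On vision: v↔e, i↔r, s↔h, i↔r, o↔l, n↔m.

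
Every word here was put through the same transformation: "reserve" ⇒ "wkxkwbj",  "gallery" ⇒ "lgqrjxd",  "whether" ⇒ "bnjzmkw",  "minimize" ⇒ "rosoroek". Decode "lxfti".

grand

Shifts by position in reserve: pos 0: r→w (+5), pos 1: e→k (+6), pos 2: s→x (+5), pos 3: e→k (+6) — repeating every 2. The shifts repeat in a cycle of length 2: positions 0,1,… shift by +5, +6, then the pattern repeats.
Reversing it on lxfti: l−5=g, x−6=r, f−5=a, t−6=n, i−5=d.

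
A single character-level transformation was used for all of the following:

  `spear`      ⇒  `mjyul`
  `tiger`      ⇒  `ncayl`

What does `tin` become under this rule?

nch

Compare letters: s→m is +20, p→j is +20, e→y is +20 — a constant shift. Every letter moves 20 places later in the alphabet, wrapping around z→a.
Applying it to tin: t+20=n, i+20=c, n+20=h.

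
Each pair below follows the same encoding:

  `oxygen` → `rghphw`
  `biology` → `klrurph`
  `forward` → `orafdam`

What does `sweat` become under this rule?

bfhdc

The shift depends on letter class: consonant x→g is +9, but vowel o→r is +3. The rule splits by letter class: vowels +3, consonants +9.
On sweat: s(cons)+9=b, w(cons)+9=f, e(vowel)+3=h, a(vowel)+3=d, t(cons)+9=c.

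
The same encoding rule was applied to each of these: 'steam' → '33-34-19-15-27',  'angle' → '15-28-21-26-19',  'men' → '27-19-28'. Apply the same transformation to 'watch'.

37-15-34-17-22

s is letter #19 and maps to 33: an offset of 14. The number is (letter's place in the alphabet, a=1) + 14.
For watch: w=23→37, a=1→15, t=20→34, c=3→17, h=8→22.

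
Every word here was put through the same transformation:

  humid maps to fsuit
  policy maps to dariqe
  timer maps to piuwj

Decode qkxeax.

h(7)→f(5) and u(20)→s(18) fit y≡3x+10 (mod 26); the inverse of 3 mod 26 is 9. Each letter's alphabet position (a=0..z=25) is mapped through 3·x+10 mod 26 — an affine cipher.
Reversing it on qkxeax: q(16)→9·(16−10)≡2=c; k(10)→9·(10−10)≡0=a; x(23)→9·(23−10)≡13=n; e(4)→9·(4−10)≡24=y; a(0)→9·(0−10)≡14=o; x(23)→9·(23−10)≡13=n (all mod 26).

canyon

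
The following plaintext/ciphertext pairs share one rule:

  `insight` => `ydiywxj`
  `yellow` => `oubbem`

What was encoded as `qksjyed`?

Compare letters: i→y is +16, n→d is +16, s→i is +16 — a constant shift. Each letter is shifted forward by 16 in the alphabet (a Caesar shift of +16).
Undoing it on qksjyed: q−16=a, k−16=u, s−16=c, j−16=t, y−16=i, e−16=o, d−16=n.

auction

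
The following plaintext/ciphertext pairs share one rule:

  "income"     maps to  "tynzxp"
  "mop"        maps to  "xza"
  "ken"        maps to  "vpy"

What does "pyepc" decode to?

Compare letters: i→t is +11, n→y is +11, c→n is +11 — a constant shift. This is a Caesar cipher with shift 11.
Undoing it on pyepc: p−11=e, y−11=n, e−11=t, p−11=e, c−11=r.

enter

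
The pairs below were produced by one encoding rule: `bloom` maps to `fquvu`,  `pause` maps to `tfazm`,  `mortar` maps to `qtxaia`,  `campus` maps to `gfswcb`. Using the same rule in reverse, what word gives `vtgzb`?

roast

In bloom: b→f is +4, l→q is +5, o→u is +6, o→v is +7 — the shift increases by 1 each position. The shift increases by 1 at each position, starting from +4: 4, 5, 6, ….
Reversing it on vtgzb: v−4=r, t−5=o, g−6=a, z−7=s, b−8=t.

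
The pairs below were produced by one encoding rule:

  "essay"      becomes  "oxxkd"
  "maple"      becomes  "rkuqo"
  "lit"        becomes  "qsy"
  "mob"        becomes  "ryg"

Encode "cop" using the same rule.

The shift depends on letter class: consonant s→x is +5, but vowel e→o is +10. The rule splits by letter class: vowels +10, consonants +5.
Applying it to cop: c(cons)+5=h, o(vowel)+10=y, p(cons)+5=u.

hyu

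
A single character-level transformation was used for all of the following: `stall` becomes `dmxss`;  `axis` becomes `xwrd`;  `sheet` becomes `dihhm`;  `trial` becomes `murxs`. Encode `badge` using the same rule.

gxyzh

s(18)→d(3) and t(19)→m(12) fit y≡9x+23 (mod 26); the inverse of 9 mod 26 is 3. This is an affine cipher: with a=0,…,z=25, each position x becomes (9x+23) mod 26.
Applying it to badge: b(1)→9·1+23≡6=g; a(0)→9·0+23≡23=x; d(3)→9·3+23≡24=y; g(6)→9·6+23≡25=z; e(4)→9·4+23≡7=h (all mod 26).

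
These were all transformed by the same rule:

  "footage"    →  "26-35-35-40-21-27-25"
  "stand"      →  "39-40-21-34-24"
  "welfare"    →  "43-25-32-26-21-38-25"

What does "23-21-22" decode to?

cab

f is letter #6 and maps to 26: an offset of 20. Letters become their 1-based position plus 20 (so a→21, b→22, …).
Reversing it on 23-21-22: 23→(23−20)÷1=3=c, 21→(21−20)÷1=1=a, 22→(22−20)÷1=2=b.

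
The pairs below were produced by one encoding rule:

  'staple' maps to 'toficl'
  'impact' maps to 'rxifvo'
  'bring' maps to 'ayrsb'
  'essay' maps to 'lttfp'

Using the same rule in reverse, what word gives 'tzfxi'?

swamp

s(18)→t(19) and t(19)→o(14) fit y≡21x+5 (mod 26); the inverse of 21 mod 26 is 5. Each letter's alphabet position (a=0..z=25) is mapped through 21·x+5 mod 26 — an affine cipher.
Decoding tzfxi: t(19)→5·(19−5)≡18=s; z(25)→5·(25−5)≡22=w; f(5)→5·(5−5)≡0=a; x(23)→5·(23−5)≡12=m; i(8)→5·(8−5)≡15=p (all mod 26).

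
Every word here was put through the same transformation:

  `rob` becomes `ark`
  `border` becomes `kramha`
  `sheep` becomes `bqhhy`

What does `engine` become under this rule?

The shift depends on letter class: consonant r→a is +9, but vowel o→r is +3. Vowels shift forward by 3 and consonants shift forward by 9.
On engine: e(vowel)+3=h, n(cons)+9=w, g(cons)+9=p, i(vowel)+3=l, n(cons)+9=w, e(vowel)+3=h.

hwplwh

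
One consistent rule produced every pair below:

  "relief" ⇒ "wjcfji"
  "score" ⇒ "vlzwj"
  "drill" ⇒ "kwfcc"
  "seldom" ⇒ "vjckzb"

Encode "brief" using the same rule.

mwfji

Each letter's alphabet position (a=0..z=25) is mapped through 25·x+13 mod 26 — an affine cipher.
For brief: b(1)→25·1+13≡12=m; r(17)→25·17+13≡22=w; i(8)→25·8+13≡5=f; e(4)→25·4+13≡9=j; f(5)→25·5+13≡8=i (all mod 26).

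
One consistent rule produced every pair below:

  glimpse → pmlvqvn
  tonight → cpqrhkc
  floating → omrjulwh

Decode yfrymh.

people

A repeating key of period 3 is used — shifts +9, +1, +3 over and over.
Reversing it on yfrymh: y−9=p, f−1=e, r−3=o, y−9=p, m−1=l, h−3=e.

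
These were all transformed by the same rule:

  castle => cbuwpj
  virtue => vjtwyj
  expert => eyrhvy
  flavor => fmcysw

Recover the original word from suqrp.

Letter i (0-indexed) is shifted by i+0, so successive shifts are 0, 1, 2, ….
Undoing it on suqrp: s−0=s, u−1=t, q−2=o, r−3=o, p−4=l.

stool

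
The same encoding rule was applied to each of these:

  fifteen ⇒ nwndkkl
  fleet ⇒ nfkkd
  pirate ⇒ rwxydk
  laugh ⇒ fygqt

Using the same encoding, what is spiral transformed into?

arwxyf

f(5)→n(13) and i(8)→w(22) fit y≡3x+24 (mod 26); the inverse of 3 mod 26 is 9. Treating letters as 0–25, the rule is x ↦ 3x + 24 (mod 26).
On spiral: s(18)→3·18+24≡0=a; p(15)→3·15+24≡17=r; i(8)→3·8+24≡22=w; r(17)→3·17+24≡23=x; a(0)→3·0+24≡24=y; l(11)→3·11+24≡5=f (all mod 26).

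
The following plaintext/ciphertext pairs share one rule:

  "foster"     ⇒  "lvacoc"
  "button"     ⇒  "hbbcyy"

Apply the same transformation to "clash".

In foster: f→l is +6, o→v is +7, s→a is +8, t→c is +9 — the shift increases by 1 each position. Each letter shifts forward by (position + 6), i.e. 6, 7, 8, … — the shift grows by one for each successive letter.
For clash: c+6=i, l+7=s, a+8=i, s+9=b, h+10=r.

isibr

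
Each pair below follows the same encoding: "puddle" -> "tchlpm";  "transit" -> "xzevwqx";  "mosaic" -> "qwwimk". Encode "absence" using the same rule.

Shifts by position in puddle: pos 0: p→t (+4), pos 1: u→c (+8), pos 2: d→h (+4), pos 3: d→l (+8) — repeating every 2. The shifts repeat in a cycle of length 2: positions 0,1,… shift by +4, +8, then the pattern repeats.
Applying it to absence: a+4=e, b+8=j, s+4=w, e+8=m, n+4=r, c+8=k, e+4=i.

ejwmrki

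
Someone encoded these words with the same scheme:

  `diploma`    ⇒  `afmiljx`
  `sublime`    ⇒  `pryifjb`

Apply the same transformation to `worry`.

Compare letters: d→a is +23, i→f is +23, p→m is +23 — a constant shift. It's a constant shift of +23 (ROT23).
For worry: w+23=t, o+23=l, r+23=o, r+23=o, y+23=v.

tloov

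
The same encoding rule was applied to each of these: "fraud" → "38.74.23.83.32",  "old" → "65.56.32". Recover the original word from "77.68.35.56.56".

f(#6)→38 and r(#18)→74: differences scale by 3, so n = 3·pos + 20. With a=1..z=26, the number is 3·pos + 20.
Undoing it on 77.68.35.56.56: 77→(77−20)÷3=19=s, 68→(68−20)÷3=16=p, 35→(35−20)÷3=5=e, 56→(56−20)÷3=12=l, 56→(56−20)÷3=12=l.

spell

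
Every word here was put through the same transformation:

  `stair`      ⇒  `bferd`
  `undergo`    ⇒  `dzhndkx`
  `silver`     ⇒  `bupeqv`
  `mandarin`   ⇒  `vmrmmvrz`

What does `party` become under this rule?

ymvck

Shifts by position in stair: pos 0: s→b (+9), pos 1: t→f (+12), pos 2: a→e (+4), pos 3: i→r (+9), pos 4: r→d (+12) — repeating every 3. The shifts repeat in a cycle of length 3: positions 0,1,… shift by +9, +12, +4, then the pattern repeats.
Applying it to party: p+9=y, a+12=m, r+4=v, t+9=c, y+12=k.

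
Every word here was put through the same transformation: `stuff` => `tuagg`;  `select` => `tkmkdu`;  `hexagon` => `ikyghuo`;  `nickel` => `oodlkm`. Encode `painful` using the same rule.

The shift depends on letter class: consonant s→t is +1, but vowel u→a is +6. The rule splits by letter class: vowels +6, consonants +1.
Applying it to painful: p(cons)+1=q, a(vowel)+6=g, i(vowel)+6=o, n(cons)+1=o, f(cons)+1=g, u(vowel)+6=a, l(cons)+1=m.

qgoogam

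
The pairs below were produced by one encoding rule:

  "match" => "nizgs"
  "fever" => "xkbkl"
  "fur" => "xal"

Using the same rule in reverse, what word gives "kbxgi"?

carve

The output letters match the input read backwards, each shifted +6: match reversed is hctam. Read the word backwards and shift each letter +6.
Reversing it on kbxgi: shift back: k−6=e, b−6=v, x−6=r, g−6=a, i−6=c → evrac; then reverse → carve.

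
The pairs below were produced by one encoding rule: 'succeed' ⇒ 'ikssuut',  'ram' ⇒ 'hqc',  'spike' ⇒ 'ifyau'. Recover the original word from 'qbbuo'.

Compare letters: s→i is +16, u→k is +16, c→s is +16 — a constant shift. Every letter moves 16 places later in the alphabet, wrapping around z→a.
Undoing it on qbbuo: q−16=a, b−16=l, b−16=l, u−16=e, o−16=y.

alley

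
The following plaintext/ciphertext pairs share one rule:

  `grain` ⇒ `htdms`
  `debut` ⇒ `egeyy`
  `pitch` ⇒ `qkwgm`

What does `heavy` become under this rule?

In grain: g→h is +1, r→t is +2, a→d is +3, i→m is +4 — the shift increases by 1 each position. Each letter shifts forward by (position + 1), i.e. 1, 2, 3, … — the shift grows by one for each successive letter.
For heavy: h+1=i, e+2=g, a+3=d, v+4=z, y+5=d.

igdzd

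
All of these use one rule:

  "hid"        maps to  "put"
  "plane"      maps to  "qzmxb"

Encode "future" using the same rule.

Read the word backwards and shift each letter +12.
For future: reverse → erutuf; then shift: e+12=q, r+12=d, u+12=g, t+12=f, u+12=g, f+12=r.

qdgfgr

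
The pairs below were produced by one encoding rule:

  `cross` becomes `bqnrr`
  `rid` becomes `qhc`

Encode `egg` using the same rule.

Each letter is shifted forward by 25 in the alphabet (a Caesar shift of +25).
Applying it to egg: e+25=d, g+25=f, g+25=f.

dff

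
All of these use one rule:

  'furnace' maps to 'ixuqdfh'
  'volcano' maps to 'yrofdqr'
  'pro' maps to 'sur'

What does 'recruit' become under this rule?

uhfuxlw

Compare letters: f→i is +3, u→x is +3, r→u is +3 — a constant shift. Every letter moves 3 places later in the alphabet, wrapping around z→a.
Applying it to recruit: r+3=u, e+3=h, c+3=f, r+3=u, u+3=x, i+3=l, t+3=w.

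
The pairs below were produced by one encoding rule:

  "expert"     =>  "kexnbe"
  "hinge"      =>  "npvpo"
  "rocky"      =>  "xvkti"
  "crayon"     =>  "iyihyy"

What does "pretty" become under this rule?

vymcdj

In expert: e→k is +6, x→e is +7, p→x is +8, e→n is +9 — the shift increases by 1 each position. Letter i (0-indexed) is shifted by i+6, so successive shifts are 6, 7, 8, ….
Applying it to pretty: p+6=v, r+7=y, e+8=m, t+9=c, t+10=d, y+11=j.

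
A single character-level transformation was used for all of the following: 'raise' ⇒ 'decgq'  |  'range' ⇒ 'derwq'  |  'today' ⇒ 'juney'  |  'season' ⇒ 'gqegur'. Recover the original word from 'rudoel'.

normal

r(17)→d(3) and a(0)→e(4) fit y≡3x+4 (mod 26); the inverse of 3 mod 26 is 9. Treating letters as 0–25, the rule is x ↦ 3x + 4 (mod 26).
Decoding rudoel: r(17)→9·(17−4)≡13=n; u(20)→9·(20−4)≡14=o; d(3)→9·(3−4)≡17=r; o(14)→9·(14−4)≡12=m; e(4)→9·(4−4)≡0=a; l(11)→9·(11−4)≡11=l (all mod 26).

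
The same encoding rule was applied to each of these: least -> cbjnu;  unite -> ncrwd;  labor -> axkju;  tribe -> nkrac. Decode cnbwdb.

sunset

The output letters match the input read backwards, each shifted +9: least reversed is tsael. The word is reversed, then every letter is shifted forward by 9.
Undoing it on cnbwdb: shift back: c−9=t, n−9=e, b−9=s, w−9=n, d−9=u, b−9=s → tesnus; then reverse → sunset.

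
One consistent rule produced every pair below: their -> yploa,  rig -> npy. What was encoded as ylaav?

otter

The word is reversed, then every letter is shifted forward by 7.
Undoing it on ylaav: shift back: y−7=r, l−7=e, a−7=t, a−7=t, v−7=o → retto; then reverse → otter.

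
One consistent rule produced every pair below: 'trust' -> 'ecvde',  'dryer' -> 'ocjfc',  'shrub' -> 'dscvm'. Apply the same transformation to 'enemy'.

Vowels shift forward by 1 and consonants shift forward by 11.
Applying it to enemy: e(vowel)+1=f, n(cons)+11=y, e(vowel)+1=f, m(cons)+11=x, y(cons)+11=j.

fyfxj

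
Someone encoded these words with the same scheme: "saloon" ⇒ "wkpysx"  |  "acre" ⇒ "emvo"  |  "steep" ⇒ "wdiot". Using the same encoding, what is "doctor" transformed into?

Shifts by position in saloon: pos 0: s→w (+4), pos 1: a→k (+10), pos 2: l→p (+4), pos 3: o→y (+10) — repeating every 2. It's a Vigenère-style cipher with numeric key [4,10]: position i shifts by key[i mod 2].
On doctor: d+4=h, o+10=y, c+4=g, t+10=d, o+4=s, r+10=b.

hygdsb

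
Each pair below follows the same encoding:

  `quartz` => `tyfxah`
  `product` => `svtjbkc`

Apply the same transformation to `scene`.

vgjtl

The shift increases by 1 at each position, starting from +3: 3, 4, 5, ….
On scene: s+3=v, c+4=g, e+5=j, n+6=t, e+7=l.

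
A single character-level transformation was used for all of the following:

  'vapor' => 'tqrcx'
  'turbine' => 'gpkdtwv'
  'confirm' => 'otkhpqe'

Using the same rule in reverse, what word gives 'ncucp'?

nasal

The output letters match the input read backwards, each shifted +2: vapor reversed is ropav. Two steps: reverse the string, then apply a Caesar shift of +2.
Undoing it on ncucp: shift back: n−2=l, c−2=a, u−2=s, c−2=a, p−2=n → lasan; then reverse → nasal.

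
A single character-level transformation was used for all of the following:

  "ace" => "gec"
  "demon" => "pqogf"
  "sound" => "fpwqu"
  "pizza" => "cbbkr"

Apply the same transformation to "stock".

meqvu

Read the word backwards and shift each letter +2.
Applying it to stock: reverse → kcots; then shift: k+2=m, c+2=e, o+2=q, t+2=v, s+2=u.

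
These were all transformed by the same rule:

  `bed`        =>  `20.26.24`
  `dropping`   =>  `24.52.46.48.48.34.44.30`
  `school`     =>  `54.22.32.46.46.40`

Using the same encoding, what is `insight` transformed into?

34.44.54.34.30.32.56

With a=1..z=26, the number is 2·pos + 16.
On insight: i=9→34, n=14→44, s=19→54, i=9→34, g=7→30, h=8→32, t=20→56.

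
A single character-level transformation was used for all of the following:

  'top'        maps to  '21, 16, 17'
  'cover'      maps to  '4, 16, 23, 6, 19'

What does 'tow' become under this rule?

21, 16, 24

t is letter #20 and maps to 21: an offset of 1. Letters become their 1-based position plus 1 (so a→2, b→3, …).
For tow: t=20→21, o=15→16, w=23→24.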